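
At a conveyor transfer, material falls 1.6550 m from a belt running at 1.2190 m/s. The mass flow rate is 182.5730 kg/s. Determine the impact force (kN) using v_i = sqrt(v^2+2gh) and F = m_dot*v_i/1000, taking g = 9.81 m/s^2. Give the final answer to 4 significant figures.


v_i = sqrt(1.2190^2 + 2*9.81*1.6550) = 5.82727 m/s
F = 182.5730 * 5.82727 / 1000
F = 1.064 kN


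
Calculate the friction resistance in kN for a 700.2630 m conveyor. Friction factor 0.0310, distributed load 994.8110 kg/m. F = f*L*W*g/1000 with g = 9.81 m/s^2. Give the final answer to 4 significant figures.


F = 0.0310 * 700.2630 * 994.8110 * 9.81 / 1000
F = 211.9 kN


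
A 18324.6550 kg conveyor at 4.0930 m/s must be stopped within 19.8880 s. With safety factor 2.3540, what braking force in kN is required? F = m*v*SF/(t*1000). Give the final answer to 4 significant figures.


F = 18324.6550 * 4.0930 / 19.8880 * 2.3540 / 1000
F = 8.878 kN


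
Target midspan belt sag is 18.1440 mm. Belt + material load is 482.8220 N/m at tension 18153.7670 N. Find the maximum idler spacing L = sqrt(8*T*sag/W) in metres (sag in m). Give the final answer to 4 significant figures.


sag = 18.1440/1000 = 0.018144 m
L = sqrt(8 * 18153.7670 * 0.018144 / 482.8220)
L = 2.336 m


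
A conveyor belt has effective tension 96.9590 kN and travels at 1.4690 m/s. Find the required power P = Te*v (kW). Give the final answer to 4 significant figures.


P = Te * v = 96.9590 * 1.4690
P = 142.4 kW


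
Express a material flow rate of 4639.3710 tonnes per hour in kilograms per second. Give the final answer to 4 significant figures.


m_dot = 4639.3710 * 1000 / 3600
m_dot = 1289 kg/s


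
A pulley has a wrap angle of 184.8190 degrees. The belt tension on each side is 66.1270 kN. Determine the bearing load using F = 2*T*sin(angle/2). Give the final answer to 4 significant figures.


F = 2 * 66.1270 * sin(184.8190/2 deg)
F = 132.1 kN


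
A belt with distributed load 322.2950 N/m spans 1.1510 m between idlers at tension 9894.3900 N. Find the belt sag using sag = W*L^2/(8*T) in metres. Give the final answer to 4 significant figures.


sag = 322.2950 * 1.1510^2 / (8 * 9894.3900)
sag = 0.005394 m


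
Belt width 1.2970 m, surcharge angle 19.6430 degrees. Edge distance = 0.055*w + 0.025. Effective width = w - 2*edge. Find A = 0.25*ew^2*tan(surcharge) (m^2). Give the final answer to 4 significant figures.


edge = 0.055*1.2970 + 0.025 = 0.096335 m
ew = 1.2970 - 2*0.096335 = 1.10433 m
A = 0.25 * 1.10433^2 * tan(19.6430 deg)
A = 0.1088 m^2


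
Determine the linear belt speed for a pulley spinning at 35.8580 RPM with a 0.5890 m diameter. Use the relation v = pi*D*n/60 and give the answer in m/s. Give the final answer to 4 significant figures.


v = pi * 0.5890 * 35.8580 / 60
v = 1.106 m/s


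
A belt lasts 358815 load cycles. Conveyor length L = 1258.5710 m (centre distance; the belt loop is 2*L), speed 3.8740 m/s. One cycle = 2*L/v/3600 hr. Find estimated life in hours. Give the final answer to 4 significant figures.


cycle_time = 2 * 1258.5710 / 3.8740 / 3600 = 0.180487 hr
life = 358815 * 0.180487 = 64760 hours


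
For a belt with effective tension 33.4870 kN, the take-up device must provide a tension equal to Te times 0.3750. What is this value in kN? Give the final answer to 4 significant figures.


T_tu = 33.4870 * 0.3750
T_tu = 12.56 kN


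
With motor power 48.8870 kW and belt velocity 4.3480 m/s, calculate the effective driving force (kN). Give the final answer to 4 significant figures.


Te = P / v = 48.8870 / 4.3480
Te = 11.24 kN


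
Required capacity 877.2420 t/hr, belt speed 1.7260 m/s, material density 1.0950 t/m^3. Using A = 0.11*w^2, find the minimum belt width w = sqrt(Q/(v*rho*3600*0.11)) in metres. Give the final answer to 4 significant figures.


A_req = 877.2420 / (1.7260 * 1.0950 * 3600) = 0.128932 m^2
w = sqrt(0.128932 / 0.11)
w = 1.083 m


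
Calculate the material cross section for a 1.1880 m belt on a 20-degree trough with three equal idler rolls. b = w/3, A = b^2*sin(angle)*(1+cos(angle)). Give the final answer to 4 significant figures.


b = 1.1880/3 = 0.396 m
A = 0.396^2 * sin(20 deg) * (1 + cos(20 deg))
A = 0.1040 m^2


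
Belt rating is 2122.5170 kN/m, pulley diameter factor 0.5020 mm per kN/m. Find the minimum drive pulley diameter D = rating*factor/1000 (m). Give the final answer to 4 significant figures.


D = 2122.5170 * 0.5020 / 1000
D = 1.066 m


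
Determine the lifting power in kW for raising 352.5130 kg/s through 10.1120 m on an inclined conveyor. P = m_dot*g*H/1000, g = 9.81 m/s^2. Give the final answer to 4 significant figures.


P = 352.5130 * 9.81 * 10.1120 / 1000
P = 34.97 kW


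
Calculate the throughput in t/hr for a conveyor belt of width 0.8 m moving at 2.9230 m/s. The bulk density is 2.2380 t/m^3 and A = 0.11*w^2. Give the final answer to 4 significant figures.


A = 0.11 * 0.8^2 = 0.0704 m^2
C = 0.0704 * 2.9230 * 2.2380 * 3600
C = 1658 t/hr


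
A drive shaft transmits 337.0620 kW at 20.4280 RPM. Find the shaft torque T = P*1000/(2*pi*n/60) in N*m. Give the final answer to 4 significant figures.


omega = 2*pi*20.4280/60 = 2.13922 rad/s
T = 337.0620*1000 / 2.13922
T = 157600 N*m


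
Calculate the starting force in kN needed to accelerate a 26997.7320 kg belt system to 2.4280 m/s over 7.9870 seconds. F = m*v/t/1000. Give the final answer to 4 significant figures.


F = 26997.7320 * 2.4280 / 7.9870 / 1000
F = 8.207 kN


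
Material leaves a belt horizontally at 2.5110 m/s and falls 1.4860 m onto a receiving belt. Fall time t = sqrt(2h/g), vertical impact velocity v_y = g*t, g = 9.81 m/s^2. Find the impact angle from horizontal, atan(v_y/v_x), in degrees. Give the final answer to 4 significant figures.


t = sqrt(2*1.4860/9.81) = 0.550415 s
v_y = 9.81 * 0.550415 = 5.39957 m/s
angle = atan(5.39957 / 2.5110) = 65.06 deg


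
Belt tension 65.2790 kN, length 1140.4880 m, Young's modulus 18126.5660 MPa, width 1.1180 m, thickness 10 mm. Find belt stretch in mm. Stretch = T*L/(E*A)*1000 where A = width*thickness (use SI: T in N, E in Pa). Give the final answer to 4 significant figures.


A = 1.1180 * 0.01 = 0.01118 m^2
Stretch = 65.2790*1000 * 1140.4880 / (18126.5660e6 * 0.01118) * 1000
Stretch = 367.4 mm


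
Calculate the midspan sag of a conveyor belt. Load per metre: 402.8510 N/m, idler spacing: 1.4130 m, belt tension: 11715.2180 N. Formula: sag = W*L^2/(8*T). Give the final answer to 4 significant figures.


sag = 402.8510 * 1.4130^2 / (8 * 11715.2180)
sag = 0.008582 m


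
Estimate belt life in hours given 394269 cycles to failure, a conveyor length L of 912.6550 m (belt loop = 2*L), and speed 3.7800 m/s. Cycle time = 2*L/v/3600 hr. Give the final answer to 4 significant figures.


cycle_time = 2 * 912.6550 / 3.7800 / 3600 = 0.134135 hr
life = 394269 * 0.134135 = 52890 hours


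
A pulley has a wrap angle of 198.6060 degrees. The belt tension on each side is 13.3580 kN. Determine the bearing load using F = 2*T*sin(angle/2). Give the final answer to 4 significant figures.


F = 2 * 13.3580 * sin(198.6060/2 deg)
F = 26.36 kN


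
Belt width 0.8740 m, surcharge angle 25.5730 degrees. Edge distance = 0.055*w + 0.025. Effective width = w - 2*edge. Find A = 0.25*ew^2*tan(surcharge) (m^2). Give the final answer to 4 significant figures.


edge = 0.055*0.8740 + 0.025 = 0.07307 m
ew = 0.8740 - 2*0.07307 = 0.72786 m
A = 0.25 * 0.72786^2 * tan(25.5730 deg)
A = 0.06338 m^2


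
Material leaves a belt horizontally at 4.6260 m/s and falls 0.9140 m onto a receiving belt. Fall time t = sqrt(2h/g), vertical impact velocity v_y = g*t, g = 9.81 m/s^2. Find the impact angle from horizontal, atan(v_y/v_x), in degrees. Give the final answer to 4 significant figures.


t = sqrt(2*0.9140/9.81) = 0.431672 s
v_y = 9.81 * 0.431672 = 4.2347 m/s
angle = atan(4.2347 / 4.6260) = 42.47 deg


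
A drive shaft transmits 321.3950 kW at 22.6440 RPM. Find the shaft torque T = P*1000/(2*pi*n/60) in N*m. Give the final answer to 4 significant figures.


omega = 2*pi*22.6440/60 = 2.37127 rad/s
T = 321.3950*1000 / 2.37127
T = 135500 N*m


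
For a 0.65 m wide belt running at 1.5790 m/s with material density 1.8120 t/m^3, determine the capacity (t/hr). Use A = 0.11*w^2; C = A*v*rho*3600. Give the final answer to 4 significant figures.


A = 0.11 * 0.65^2 = 0.046475 m^2
C = 0.046475 * 1.5790 * 1.8120 * 3600
C = 478.7 t/hr


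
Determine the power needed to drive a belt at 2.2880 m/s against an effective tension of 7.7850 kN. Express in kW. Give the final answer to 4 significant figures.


P = Te * v = 7.7850 * 2.2880
P = 17.81 kW


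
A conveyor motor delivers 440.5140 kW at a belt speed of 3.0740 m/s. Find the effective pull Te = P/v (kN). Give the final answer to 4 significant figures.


Te = P / v = 440.5140 / 3.0740
Te = 143.3 kN


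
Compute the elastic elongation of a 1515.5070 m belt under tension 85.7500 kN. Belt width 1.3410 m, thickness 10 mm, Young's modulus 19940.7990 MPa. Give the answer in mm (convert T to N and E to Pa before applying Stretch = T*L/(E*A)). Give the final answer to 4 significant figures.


A = 1.3410 * 0.01 = 0.01341 m^2
Stretch = 85.7500*1000 * 1515.5070 / (19940.7990e6 * 0.01341) * 1000
Stretch = 486.0 mm


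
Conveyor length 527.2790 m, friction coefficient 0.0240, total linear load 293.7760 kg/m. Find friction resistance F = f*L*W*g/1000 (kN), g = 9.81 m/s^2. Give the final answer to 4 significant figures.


F = 0.0240 * 527.2790 * 293.7760 * 9.81 / 1000
F = 36.47 kN


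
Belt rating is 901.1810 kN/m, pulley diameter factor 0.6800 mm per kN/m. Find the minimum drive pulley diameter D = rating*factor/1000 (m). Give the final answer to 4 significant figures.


D = 901.1810 * 0.6800 / 1000
D = 0.6128 m


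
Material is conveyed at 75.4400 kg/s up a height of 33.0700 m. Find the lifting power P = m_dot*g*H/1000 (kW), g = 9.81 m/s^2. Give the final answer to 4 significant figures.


P = 75.4400 * 9.81 * 33.0700 / 1000
P = 24.47 kW


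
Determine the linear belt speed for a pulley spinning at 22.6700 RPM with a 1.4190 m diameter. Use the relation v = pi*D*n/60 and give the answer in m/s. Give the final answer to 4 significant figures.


v = pi * 1.4190 * 22.6700 / 60
v = 1.684 m/s


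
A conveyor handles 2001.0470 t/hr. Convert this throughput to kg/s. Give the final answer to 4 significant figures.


m_dot = 2001.0470 * 1000 / 3600
m_dot = 555.8 kg/s


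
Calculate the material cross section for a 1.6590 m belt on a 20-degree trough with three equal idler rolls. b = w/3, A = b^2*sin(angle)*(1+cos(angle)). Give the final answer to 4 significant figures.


b = 1.6590/3 = 0.553 m
A = 0.553^2 * sin(20 deg) * (1 + cos(20 deg))
A = 0.2029 m^2


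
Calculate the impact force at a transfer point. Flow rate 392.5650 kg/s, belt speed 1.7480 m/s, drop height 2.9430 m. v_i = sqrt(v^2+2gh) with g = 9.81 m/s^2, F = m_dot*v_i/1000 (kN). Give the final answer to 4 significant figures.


v_i = sqrt(1.7480^2 + 2*9.81*2.9430) = 7.79725 m/s
F = 392.5650 * 7.79725 / 1000
F = 3.061 kN


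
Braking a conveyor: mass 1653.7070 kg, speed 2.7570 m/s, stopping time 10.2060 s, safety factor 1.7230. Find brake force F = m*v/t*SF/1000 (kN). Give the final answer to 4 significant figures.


F = 1653.7070 * 2.7570 / 10.2060 * 1.7230 / 1000
F = 0.7697 kN


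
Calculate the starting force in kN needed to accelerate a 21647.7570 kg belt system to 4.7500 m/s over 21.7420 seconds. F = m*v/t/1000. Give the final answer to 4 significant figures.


F = 21647.7570 * 4.7500 / 21.7420 / 1000
F = 4.729 kN


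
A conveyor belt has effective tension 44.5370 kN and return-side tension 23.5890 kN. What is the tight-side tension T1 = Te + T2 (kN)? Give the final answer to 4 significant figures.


T1 = Te + T2 = 44.5370 + 23.5890
T1 = 68.13 kN


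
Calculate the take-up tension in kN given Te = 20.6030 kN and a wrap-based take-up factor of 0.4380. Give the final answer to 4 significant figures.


T_tu = 20.6030 * 0.4380
T_tu = 9.024 kN


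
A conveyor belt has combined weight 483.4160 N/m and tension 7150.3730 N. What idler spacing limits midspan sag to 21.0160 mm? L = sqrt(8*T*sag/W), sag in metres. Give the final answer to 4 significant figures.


sag = 21.0160/1000 = 0.021016 m
L = sqrt(8 * 7150.3730 * 0.021016 / 483.4160)
L = 1.577 m


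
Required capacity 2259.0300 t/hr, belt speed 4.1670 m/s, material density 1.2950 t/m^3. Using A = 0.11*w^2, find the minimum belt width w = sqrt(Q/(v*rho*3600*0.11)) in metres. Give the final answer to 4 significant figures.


A_req = 2259.0300 / (4.1670 * 1.2950 * 3600) = 0.116286 m^2
w = sqrt(0.116286 / 0.11)
w = 1.028 m


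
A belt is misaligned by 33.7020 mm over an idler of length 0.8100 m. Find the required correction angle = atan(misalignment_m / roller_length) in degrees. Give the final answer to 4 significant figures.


misalign_m = 33.7020 / 1000 = 0.033702 m
angle = atan(0.033702 / 0.8100)
angle = 2.383 deg


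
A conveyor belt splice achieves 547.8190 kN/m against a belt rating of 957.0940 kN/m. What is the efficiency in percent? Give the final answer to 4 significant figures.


Eff = 547.8190 / 957.0940 * 100
Eff = 57.24 %


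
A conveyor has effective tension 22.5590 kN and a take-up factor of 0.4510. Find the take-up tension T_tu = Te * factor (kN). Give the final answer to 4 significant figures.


T_tu = 22.5590 * 0.4510
T_tu = 10.17 kN


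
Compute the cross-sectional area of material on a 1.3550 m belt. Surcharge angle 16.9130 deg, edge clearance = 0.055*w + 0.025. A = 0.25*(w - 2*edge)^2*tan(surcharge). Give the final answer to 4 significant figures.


edge = 0.055*1.3550 + 0.025 = 0.099525 m
ew = 1.3550 - 2*0.099525 = 1.15595 m
A = 0.25 * 1.15595^2 * tan(16.9130 deg)
A = 0.1016 m^2


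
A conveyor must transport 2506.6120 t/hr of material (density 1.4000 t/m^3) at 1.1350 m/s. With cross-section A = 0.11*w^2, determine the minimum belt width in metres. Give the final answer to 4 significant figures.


A_req = 2506.6120 / (1.1350 * 1.4000 * 3600) = 0.438188 m^2
w = sqrt(0.438188 / 0.11)
w = 1.996 m


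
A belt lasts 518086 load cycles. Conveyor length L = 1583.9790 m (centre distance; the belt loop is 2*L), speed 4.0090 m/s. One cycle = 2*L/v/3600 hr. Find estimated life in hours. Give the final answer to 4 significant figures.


cycle_time = 2 * 1583.9790 / 4.0090 / 3600 = 0.219503 hr
life = 518086 * 0.219503 = 113700 hours


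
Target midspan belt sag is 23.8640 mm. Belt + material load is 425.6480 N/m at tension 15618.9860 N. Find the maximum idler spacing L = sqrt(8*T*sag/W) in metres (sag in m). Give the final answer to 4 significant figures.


sag = 23.8640/1000 = 0.023864 m
L = sqrt(8 * 15618.9860 * 0.023864 / 425.6480)
L = 2.647 m


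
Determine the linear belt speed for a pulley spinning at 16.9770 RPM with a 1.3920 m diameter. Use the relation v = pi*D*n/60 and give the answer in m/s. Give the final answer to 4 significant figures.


v = pi * 1.3920 * 16.9770 / 60
v = 1.237 m/s


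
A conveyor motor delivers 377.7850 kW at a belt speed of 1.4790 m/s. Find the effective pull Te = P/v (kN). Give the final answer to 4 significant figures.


Te = P / v = 377.7850 / 1.4790
Te = 255.4 kN


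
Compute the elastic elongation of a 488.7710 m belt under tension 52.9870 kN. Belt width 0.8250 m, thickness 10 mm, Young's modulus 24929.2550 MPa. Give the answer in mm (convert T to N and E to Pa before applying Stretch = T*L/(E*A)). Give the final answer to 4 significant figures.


A = 0.8250 * 0.01 = 0.00825 m^2
Stretch = 52.9870*1000 * 488.7710 / (24929.2550e6 * 0.00825) * 1000
Stretch = 125.9 mm


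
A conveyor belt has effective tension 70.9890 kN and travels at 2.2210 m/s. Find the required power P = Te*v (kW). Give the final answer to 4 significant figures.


P = Te * v = 70.9890 * 2.2210
P = 157.7 kW


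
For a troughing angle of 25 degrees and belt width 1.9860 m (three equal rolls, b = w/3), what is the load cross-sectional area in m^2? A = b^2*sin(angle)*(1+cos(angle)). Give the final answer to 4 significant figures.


b = 1.9860/3 = 0.662 m
A = 0.662^2 * sin(25 deg) * (1 + cos(25 deg))
A = 0.3531 m^2


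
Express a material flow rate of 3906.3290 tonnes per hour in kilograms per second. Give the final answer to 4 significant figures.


m_dot = 3906.3290 * 1000 / 3600
m_dot = 1085 kg/s


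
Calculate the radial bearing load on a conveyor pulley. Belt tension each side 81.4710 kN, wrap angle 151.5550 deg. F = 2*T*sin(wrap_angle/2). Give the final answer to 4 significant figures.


F = 2 * 81.4710 * sin(151.5550/2 deg)
F = 157.9 kN


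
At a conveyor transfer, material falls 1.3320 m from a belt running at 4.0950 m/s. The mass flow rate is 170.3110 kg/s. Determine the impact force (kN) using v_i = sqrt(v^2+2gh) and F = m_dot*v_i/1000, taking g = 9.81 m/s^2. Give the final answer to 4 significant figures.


v_i = sqrt(4.0950^2 + 2*9.81*1.3320) = 6.55003 m/s
F = 170.3110 * 6.55003 / 1000
F = 1.116 kN


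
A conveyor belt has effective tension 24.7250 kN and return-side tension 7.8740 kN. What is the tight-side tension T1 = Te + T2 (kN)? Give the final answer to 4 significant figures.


T1 = Te + T2 = 24.7250 + 7.8740
T1 = 32.60 kN


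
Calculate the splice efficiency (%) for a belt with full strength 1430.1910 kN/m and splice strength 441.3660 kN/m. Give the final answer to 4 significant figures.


Eff = 441.3660 / 1430.1910 * 100
Eff = 30.86 %


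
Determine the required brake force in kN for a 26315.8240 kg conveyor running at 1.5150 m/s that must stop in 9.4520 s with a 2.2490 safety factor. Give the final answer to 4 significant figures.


F = 26315.8240 * 1.5150 / 9.4520 * 2.2490 / 1000
F = 9.486 kN


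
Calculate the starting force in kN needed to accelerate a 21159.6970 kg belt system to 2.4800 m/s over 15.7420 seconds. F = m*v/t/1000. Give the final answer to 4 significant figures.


F = 21159.6970 * 2.4800 / 15.7420 / 1000
F = 3.334 kN


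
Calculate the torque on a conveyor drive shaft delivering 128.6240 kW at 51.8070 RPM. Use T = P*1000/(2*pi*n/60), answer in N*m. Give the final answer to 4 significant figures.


omega = 2*pi*51.8070/60 = 5.42522 rad/s
T = 128.6240*1000 / 5.42522
T = 23710 N*m


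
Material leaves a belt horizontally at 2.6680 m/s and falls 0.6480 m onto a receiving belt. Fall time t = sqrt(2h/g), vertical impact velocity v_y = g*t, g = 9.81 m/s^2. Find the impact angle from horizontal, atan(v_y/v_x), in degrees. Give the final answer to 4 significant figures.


t = sqrt(2*0.6480/9.81) = 0.36347 s
v_y = 9.81 * 0.36347 = 3.56564 m/s
angle = atan(3.56564 / 2.6680) = 53.19 deg


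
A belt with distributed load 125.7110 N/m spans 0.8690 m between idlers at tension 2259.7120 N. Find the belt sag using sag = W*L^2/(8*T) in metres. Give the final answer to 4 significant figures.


sag = 125.7110 * 0.8690^2 / (8 * 2259.7120)
sag = 0.005251 m


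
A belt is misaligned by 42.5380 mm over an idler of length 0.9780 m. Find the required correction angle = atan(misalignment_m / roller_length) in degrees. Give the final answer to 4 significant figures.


misalign_m = 42.5380 / 1000 = 0.042538 m
angle = atan(0.042538 / 0.9780)
angle = 2.491 deg


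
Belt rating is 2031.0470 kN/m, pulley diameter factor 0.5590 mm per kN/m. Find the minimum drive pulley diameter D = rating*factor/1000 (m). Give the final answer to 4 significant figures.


D = 2031.0470 * 0.5590 / 1000
D = 1.135 m


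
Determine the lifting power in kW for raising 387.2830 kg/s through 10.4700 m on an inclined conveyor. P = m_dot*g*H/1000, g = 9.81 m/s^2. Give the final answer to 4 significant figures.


P = 387.2830 * 9.81 * 10.4700 / 1000
P = 39.78 kW


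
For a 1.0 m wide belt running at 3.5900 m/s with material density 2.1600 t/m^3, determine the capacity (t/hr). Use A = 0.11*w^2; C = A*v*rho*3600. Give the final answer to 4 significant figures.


A = 0.11 * 1.0^2 = 0.11 m^2
C = 0.11 * 3.5900 * 2.1600 * 3600
C = 3071 t/hr


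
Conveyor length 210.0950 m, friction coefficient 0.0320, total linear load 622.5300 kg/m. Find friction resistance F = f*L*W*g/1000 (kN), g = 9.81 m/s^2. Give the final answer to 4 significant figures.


F = 0.0320 * 210.0950 * 622.5300 * 9.81 / 1000
F = 41.06 kN


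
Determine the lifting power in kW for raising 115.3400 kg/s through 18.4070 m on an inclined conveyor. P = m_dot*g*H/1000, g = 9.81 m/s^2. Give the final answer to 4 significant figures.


P = 115.3400 * 9.81 * 18.4070 / 1000
P = 20.83 kW


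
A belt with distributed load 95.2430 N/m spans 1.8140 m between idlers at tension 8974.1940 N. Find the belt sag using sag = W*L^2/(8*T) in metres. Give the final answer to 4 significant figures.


sag = 95.2430 * 1.8140^2 / (8 * 8974.1940)
sag = 0.004365 m


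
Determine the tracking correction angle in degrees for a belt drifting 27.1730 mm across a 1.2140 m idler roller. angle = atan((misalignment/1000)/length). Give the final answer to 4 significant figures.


misalign_m = 27.1730 / 1000 = 0.027173 m
angle = atan(0.027173 / 1.2140)
angle = 1.282 deg


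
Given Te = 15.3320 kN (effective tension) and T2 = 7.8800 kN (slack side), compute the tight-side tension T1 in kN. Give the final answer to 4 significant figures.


T1 = Te + T2 = 15.3320 + 7.8800
T1 = 23.21 kN


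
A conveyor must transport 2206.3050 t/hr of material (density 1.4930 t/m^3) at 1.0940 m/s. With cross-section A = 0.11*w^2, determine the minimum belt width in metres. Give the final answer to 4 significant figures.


A_req = 2206.3050 / (1.0940 * 1.4930 * 3600) = 0.37522 m^2
w = sqrt(0.37522 / 0.11)
w = 1.847 m


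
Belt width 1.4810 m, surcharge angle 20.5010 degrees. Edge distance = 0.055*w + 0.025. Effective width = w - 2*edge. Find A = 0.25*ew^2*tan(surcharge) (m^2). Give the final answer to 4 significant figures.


edge = 0.055*1.4810 + 0.025 = 0.106455 m
ew = 1.4810 - 2*0.106455 = 1.26809 m
A = 0.25 * 1.26809^2 * tan(20.5010 deg)
A = 0.1503 m^2


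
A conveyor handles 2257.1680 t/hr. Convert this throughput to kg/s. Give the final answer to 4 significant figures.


m_dot = 2257.1680 * 1000 / 3600
m_dot = 627.0 kg/s


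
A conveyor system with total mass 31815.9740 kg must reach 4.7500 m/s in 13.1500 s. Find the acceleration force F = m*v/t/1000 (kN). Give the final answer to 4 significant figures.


F = 31815.9740 * 4.7500 / 13.1500 / 1000
F = 11.49 kN


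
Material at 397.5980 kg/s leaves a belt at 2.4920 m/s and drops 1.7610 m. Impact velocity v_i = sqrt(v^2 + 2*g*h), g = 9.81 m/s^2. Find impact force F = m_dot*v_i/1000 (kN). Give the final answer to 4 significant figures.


v_i = sqrt(2.4920^2 + 2*9.81*1.7610) = 6.38443 m/s
F = 397.5980 * 6.38443 / 1000
F = 2.538 kN


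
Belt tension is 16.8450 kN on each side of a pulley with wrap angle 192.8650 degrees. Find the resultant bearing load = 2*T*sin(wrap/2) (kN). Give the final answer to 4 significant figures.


F = 2 * 16.8450 * sin(192.8650/2 deg)
F = 33.48 kN


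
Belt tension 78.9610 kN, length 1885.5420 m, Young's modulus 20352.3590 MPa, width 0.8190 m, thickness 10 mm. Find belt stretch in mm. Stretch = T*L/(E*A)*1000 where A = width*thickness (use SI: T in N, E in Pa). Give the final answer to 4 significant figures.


A = 0.8190 * 0.01 = 0.00819 m^2
Stretch = 78.9610*1000 * 1885.5420 / (20352.3590e6 * 0.00819) * 1000
Stretch = 893.2 mm


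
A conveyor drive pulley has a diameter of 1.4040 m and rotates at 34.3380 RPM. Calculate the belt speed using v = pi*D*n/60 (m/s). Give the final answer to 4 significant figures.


v = pi * 1.4040 * 34.3380 / 60
v = 2.524 m/s


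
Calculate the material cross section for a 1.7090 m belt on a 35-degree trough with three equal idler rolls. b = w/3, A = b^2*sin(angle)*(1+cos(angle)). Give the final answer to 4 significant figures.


b = 1.7090/3 = 0.569667 m
A = 0.569667^2 * sin(35 deg) * (1 + cos(35 deg))
A = 0.3386 m^2


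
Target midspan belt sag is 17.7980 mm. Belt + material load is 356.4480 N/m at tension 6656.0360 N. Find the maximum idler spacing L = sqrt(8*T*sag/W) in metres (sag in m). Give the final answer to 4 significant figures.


sag = 17.7980/1000 = 0.017798 m
L = sqrt(8 * 6656.0360 * 0.017798 / 356.4480)
L = 1.631 m


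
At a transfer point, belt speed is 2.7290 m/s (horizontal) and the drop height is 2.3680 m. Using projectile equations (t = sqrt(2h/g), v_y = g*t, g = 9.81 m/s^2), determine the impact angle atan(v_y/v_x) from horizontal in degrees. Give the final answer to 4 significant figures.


t = sqrt(2*2.3680/9.81) = 0.694818 s
v_y = 9.81 * 0.694818 = 6.81616 m/s
angle = atan(6.81616 / 2.7290) = 68.18 deg


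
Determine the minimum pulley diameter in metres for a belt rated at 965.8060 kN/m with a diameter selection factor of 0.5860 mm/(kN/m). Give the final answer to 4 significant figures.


D = 965.8060 * 0.5860 / 1000
D = 0.5660 m


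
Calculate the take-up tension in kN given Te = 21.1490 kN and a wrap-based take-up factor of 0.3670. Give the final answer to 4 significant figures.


T_tu = 21.1490 * 0.3670
T_tu = 7.762 kN


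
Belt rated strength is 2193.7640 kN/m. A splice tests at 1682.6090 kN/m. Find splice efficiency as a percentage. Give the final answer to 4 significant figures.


Eff = 1682.6090 / 2193.7640 * 100
Eff = 76.70 %


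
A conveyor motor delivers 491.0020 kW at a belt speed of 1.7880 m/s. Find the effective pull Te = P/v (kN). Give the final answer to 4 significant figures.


Te = P / v = 491.0020 / 1.7880
Te = 274.6 kN


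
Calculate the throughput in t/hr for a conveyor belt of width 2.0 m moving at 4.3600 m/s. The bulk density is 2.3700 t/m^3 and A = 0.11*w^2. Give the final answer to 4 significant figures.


A = 0.11 * 2.0^2 = 0.44 m^2
C = 0.44 * 4.3600 * 2.3700 * 3600
C = 16370 t/hr


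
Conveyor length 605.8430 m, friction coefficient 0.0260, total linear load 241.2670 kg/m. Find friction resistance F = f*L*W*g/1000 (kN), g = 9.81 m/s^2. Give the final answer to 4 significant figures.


F = 0.0260 * 605.8430 * 241.2670 * 9.81 / 1000
F = 37.28 kN


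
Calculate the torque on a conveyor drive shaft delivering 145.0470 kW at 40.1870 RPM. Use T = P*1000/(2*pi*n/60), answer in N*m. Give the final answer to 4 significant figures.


omega = 2*pi*40.1870/60 = 4.20837 rad/s
T = 145.0470*1000 / 4.20837
T = 34470 N*m


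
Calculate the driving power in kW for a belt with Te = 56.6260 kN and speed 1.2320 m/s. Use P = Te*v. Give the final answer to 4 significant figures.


P = Te * v = 56.6260 * 1.2320
P = 69.76 kW


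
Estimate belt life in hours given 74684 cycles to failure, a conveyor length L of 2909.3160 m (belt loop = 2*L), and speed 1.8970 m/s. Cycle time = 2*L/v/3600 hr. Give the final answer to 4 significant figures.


cycle_time = 2 * 2909.3160 / 1.8970 / 3600 = 0.852022 hr
life = 74684 * 0.852022 = 63630 hours


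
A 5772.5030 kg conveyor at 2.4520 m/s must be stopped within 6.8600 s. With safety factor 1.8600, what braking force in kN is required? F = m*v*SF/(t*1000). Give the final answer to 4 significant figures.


F = 5772.5030 * 2.4520 / 6.8600 * 1.8600 / 1000
F = 3.838 kN


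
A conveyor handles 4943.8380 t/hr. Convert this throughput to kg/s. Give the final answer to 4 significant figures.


m_dot = 4943.8380 * 1000 / 3600
m_dot = 1373 kg/s


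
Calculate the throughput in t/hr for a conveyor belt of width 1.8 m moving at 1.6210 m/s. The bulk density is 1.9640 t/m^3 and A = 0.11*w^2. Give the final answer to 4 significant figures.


A = 0.11 * 1.8^2 = 0.3564 m^2
C = 0.3564 * 1.6210 * 1.9640 * 3600
C = 4085 t/hr


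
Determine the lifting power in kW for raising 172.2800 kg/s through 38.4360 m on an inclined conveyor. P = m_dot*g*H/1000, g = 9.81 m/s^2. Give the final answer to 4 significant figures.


P = 172.2800 * 9.81 * 38.4360 / 1000
P = 64.96 kW


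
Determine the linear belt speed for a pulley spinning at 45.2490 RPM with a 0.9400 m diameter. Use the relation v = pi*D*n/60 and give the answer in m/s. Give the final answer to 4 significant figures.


v = pi * 0.9400 * 45.2490 / 60
v = 2.227 m/s


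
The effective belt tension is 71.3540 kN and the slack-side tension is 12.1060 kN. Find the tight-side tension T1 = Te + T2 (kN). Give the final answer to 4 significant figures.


T1 = Te + T2 = 71.3540 + 12.1060
T1 = 83.46 kN


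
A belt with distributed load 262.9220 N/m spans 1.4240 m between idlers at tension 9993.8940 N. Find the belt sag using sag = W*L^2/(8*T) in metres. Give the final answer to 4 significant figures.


sag = 262.9220 * 1.4240^2 / (8 * 9993.8940)
sag = 0.006668 m


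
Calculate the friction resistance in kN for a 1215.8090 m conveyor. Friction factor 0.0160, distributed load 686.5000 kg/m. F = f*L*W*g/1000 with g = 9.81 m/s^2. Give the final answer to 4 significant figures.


F = 0.0160 * 1215.8090 * 686.5000 * 9.81 / 1000
F = 131.0 kN


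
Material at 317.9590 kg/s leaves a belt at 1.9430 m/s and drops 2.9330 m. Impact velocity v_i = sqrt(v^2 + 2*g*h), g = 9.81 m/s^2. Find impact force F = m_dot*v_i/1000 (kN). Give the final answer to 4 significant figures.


v_i = sqrt(1.9430^2 + 2*9.81*2.9330) = 7.83075 m/s
F = 317.9590 * 7.83075 / 1000
F = 2.490 kN


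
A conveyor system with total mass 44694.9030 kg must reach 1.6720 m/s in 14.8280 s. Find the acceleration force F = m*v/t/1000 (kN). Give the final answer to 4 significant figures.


F = 44694.9030 * 1.6720 / 14.8280 / 1000
F = 5.040 kN


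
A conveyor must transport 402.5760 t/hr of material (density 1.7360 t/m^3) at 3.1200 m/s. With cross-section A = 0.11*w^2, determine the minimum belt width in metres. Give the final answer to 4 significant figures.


A_req = 402.5760 / (3.1200 * 1.7360 * 3600) = 0.0206462 m^2
w = sqrt(0.0206462 / 0.11)
w = 0.4332 m


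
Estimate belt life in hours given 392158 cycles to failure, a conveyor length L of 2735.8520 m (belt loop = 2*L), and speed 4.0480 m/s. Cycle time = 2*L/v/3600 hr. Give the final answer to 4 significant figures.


cycle_time = 2 * 2735.8520 / 4.0480 / 3600 = 0.375474 hr
life = 392158 * 0.375474 = 147200 hours


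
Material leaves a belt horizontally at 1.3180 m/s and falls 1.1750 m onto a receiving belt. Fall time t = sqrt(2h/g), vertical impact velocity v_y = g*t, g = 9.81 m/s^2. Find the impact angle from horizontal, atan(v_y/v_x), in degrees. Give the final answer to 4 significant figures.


t = sqrt(2*1.1750/9.81) = 0.48944 s
v_y = 9.81 * 0.48944 = 4.80141 m/s
angle = atan(4.80141 / 1.3180) = 74.65 deg


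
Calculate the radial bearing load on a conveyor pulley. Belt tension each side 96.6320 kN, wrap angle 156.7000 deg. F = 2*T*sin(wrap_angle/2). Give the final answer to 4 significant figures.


F = 2 * 96.6320 * sin(156.7000/2 deg)
F = 189.3 kN


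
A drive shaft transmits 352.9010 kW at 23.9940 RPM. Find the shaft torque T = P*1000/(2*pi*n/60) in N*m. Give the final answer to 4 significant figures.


omega = 2*pi*23.9940/60 = 2.51265 rad/s
T = 352.9010*1000 / 2.51265
T = 140400 N*m


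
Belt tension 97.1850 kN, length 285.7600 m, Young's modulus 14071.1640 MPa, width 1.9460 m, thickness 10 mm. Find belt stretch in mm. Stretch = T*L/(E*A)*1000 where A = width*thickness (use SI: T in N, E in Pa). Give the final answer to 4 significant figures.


A = 1.9460 * 0.01 = 0.01946 m^2
Stretch = 97.1850*1000 * 285.7600 / (14071.1640e6 * 0.01946) * 1000
Stretch = 101.4 mm


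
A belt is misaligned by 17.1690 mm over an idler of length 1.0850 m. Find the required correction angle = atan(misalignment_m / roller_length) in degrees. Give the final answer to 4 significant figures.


misalign_m = 17.1690 / 1000 = 0.017169 m
angle = atan(0.017169 / 1.0850)
angle = 0.9066 deg


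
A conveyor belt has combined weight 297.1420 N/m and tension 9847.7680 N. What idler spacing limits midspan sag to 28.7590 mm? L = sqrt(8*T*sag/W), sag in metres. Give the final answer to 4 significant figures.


sag = 28.7590/1000 = 0.028759 m
L = sqrt(8 * 9847.7680 * 0.028759 / 297.1420)
L = 2.761 m


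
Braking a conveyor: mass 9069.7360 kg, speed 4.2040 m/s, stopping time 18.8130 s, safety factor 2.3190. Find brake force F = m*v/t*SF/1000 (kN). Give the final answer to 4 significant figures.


F = 9069.7360 * 4.2040 / 18.8130 * 2.3190 / 1000
F = 4.700 kN


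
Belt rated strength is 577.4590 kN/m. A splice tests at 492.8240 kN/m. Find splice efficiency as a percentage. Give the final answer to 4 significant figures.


Eff = 492.8240 / 577.4590 * 100
Eff = 85.34 %


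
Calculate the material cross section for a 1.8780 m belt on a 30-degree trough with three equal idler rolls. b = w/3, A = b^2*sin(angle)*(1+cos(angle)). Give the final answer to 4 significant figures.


b = 1.8780/3 = 0.626 m
A = 0.626^2 * sin(30 deg) * (1 + cos(30 deg))
A = 0.3656 m^2


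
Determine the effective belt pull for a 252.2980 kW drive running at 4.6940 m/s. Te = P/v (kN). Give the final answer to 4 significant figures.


Te = P / v = 252.2980 / 4.6940
Te = 53.75 kN


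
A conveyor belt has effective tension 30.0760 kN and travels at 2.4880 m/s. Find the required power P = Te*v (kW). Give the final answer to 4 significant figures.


P = Te * v = 30.0760 * 2.4880
P = 74.83 kW


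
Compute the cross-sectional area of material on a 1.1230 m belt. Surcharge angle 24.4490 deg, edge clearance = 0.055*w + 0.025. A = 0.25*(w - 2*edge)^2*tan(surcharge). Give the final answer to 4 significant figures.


edge = 0.055*1.1230 + 0.025 = 0.086765 m
ew = 1.1230 - 2*0.086765 = 0.94947 m
A = 0.25 * 0.94947^2 * tan(24.4490 deg)
A = 0.1025 m^2


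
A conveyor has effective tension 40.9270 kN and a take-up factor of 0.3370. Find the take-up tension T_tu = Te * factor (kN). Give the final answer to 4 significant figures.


T_tu = 40.9270 * 0.3370
T_tu = 13.79 kN


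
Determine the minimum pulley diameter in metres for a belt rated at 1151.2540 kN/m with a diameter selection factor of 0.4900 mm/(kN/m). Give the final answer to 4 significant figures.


D = 1151.2540 * 0.4900 / 1000
D = 0.5641 m


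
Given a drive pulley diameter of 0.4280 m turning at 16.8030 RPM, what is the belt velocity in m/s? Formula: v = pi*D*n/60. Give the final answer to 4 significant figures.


v = pi * 0.4280 * 16.8030 / 60
v = 0.3766 m/s


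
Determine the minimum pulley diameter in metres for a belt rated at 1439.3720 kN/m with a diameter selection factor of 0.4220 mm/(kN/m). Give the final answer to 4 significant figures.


D = 1439.3720 * 0.4220 / 1000
D = 0.6074 m


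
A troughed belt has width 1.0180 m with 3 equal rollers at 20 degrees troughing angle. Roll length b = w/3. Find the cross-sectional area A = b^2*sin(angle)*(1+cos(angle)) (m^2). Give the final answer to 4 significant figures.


b = 1.0180/3 = 0.339333 m
A = 0.339333^2 * sin(20 deg) * (1 + cos(20 deg))
A = 0.07639 m^2


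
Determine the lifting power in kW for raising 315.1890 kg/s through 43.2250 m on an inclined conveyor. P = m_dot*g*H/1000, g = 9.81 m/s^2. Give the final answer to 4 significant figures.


P = 315.1890 * 9.81 * 43.2250 / 1000
P = 133.7 kW


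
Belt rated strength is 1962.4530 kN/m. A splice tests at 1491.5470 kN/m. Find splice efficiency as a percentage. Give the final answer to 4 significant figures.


Eff = 1491.5470 / 1962.4530 * 100
Eff = 76.00 %


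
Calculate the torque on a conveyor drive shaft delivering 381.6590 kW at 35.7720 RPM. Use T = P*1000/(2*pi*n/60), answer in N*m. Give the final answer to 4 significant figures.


omega = 2*pi*35.7720/60 = 3.74604 rad/s
T = 381.6590*1000 / 3.74604
T = 101900 N*m


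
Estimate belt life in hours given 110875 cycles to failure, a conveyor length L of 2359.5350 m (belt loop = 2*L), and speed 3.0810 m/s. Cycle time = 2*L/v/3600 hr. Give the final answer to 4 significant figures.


cycle_time = 2 * 2359.5350 / 3.0810 / 3600 = 0.425463 hr
life = 110875 * 0.425463 = 47170 hours


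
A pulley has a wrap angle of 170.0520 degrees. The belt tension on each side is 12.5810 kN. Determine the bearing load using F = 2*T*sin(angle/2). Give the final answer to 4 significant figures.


F = 2 * 12.5810 * sin(170.0520/2 deg)
F = 25.07 kN


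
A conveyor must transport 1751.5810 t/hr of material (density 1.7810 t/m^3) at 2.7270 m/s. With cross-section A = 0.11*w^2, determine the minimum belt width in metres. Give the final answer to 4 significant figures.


A_req = 1751.5810 / (2.7270 * 1.7810 * 3600) = 0.100179 m^2
w = sqrt(0.100179 / 0.11)
w = 0.9543 m


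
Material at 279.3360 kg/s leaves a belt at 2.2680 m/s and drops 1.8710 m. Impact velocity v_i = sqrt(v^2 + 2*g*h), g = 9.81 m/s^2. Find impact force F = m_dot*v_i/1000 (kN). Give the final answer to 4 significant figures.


v_i = sqrt(2.2680^2 + 2*9.81*1.8710) = 6.46938 m/s
F = 279.3360 * 6.46938 / 1000
F = 1.807 kN


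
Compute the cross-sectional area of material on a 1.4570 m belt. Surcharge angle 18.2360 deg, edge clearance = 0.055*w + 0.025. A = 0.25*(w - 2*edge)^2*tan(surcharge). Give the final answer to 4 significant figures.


edge = 0.055*1.4570 + 0.025 = 0.105135 m
ew = 1.4570 - 2*0.105135 = 1.24673 m
A = 0.25 * 1.24673^2 * tan(18.2360 deg)
A = 0.1280 m^2


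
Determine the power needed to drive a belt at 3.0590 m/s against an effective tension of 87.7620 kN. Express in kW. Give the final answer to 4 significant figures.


P = Te * v = 87.7620 * 3.0590
P = 268.5 kW


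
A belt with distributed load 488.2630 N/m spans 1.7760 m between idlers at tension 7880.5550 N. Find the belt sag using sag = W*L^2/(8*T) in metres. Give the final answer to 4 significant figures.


sag = 488.2630 * 1.7760^2 / (8 * 7880.5550)
sag = 0.02443 m


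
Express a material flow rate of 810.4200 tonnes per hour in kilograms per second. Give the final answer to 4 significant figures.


m_dot = 810.4200 * 1000 / 3600
m_dot = 225.1 kg/s


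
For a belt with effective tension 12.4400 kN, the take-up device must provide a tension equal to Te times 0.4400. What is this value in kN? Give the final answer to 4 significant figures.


T_tu = 12.4400 * 0.4400
T_tu = 5.474 kN


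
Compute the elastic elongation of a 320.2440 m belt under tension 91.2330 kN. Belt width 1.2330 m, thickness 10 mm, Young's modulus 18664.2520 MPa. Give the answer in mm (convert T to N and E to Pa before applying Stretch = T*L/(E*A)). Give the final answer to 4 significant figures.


A = 1.2330 * 0.01 = 0.01233 m^2
Stretch = 91.2330*1000 * 320.2440 / (18664.2520e6 * 0.01233) * 1000
Stretch = 127.0 mm


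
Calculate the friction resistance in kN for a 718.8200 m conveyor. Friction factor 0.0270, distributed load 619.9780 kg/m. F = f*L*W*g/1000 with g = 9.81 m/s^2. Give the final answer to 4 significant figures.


F = 0.0270 * 718.8200 * 619.9780 * 9.81 / 1000
F = 118.0 kN


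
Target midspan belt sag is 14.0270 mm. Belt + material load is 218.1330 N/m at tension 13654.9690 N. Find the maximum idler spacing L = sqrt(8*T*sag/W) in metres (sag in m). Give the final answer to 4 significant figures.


sag = 14.0270/1000 = 0.014027 m
L = sqrt(8 * 13654.9690 * 0.014027 / 218.1330)
L = 2.650 m


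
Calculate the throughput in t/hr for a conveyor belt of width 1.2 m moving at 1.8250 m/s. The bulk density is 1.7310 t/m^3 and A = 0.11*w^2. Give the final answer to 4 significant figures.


A = 0.11 * 1.2^2 = 0.1584 m^2
C = 0.1584 * 1.8250 * 1.7310 * 3600
C = 1801 t/hr


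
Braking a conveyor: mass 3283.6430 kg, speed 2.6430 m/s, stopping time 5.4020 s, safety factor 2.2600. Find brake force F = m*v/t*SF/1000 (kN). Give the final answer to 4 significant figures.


F = 3283.6430 * 2.6430 / 5.4020 * 2.2600 / 1000
F = 3.631 kN
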